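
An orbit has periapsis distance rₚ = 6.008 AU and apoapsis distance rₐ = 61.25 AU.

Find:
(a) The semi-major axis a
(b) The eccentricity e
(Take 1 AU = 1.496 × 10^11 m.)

Convert to SI: rₚ = 6.008 AU = 8.98797e+11 m; rₐ = 61.25 AU = 9.163e+12 m.
(a) a = (rₚ + rₐ) / 2 = (8.98797e+11 + 9.163e+12) / 2 ≈ 5.031e+12 m = 33.63 AU.
(b) e = (rₐ − rₚ) / (rₐ + rₚ) = (9.163e+12 − 8.98797e+11) / (9.163e+12 + 8.98797e+11) ≈ 0.8213.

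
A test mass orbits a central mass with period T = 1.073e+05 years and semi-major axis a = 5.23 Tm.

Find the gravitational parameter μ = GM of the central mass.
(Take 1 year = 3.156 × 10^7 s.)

Convert to SI: T = 1.073e+05 years = 3.38639e+12 s; a = 5.23 Tm = 5.23e+12 m.
GM = 4π² · a³ / T².
GM = 4π² · (5.23e+12)³ / (3.38639e+12)² m³/s² ≈ 4.925e+14 m³/s² = 4.925 × 10^14 m³/s².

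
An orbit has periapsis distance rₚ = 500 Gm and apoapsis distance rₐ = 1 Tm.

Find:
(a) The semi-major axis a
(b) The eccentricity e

Convert to SI: rₚ = 500 Gm = 5e+11 m; rₐ = 1 Tm = 1e+12 m.
(a) a = (rₚ + rₐ) / 2 = (5e+11 + 1e+12) / 2 ≈ 7.5e+11 m = 750 Gm.
(b) e = (rₐ − rₚ) / (rₐ + rₚ) = (1e+12 − 5e+11) / (1e+12 + 5e+11) ≈ 0.3333.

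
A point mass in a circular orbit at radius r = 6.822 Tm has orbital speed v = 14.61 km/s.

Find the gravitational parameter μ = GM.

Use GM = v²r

Convert to SI: r = 6.822 Tm = 6.822e+12 m; v = 14.61 km/s = 14610 m/s.
For a circular orbit v² = GM/r, so GM = v² · r.
GM = (14610)² · 6.822e+12 m³/s² ≈ 1.456e+21 m³/s² = 1.456 × 10^21 m³/s².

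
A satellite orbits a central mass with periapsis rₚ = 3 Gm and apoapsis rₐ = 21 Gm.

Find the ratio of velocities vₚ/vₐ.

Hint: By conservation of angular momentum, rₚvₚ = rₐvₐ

Convert to SI: rₚ = 3 Gm = 3e+09 m; rₐ = 21 Gm = 2.1e+10 m.
Conservation of angular momentum gives rₚvₚ = rₐvₐ, so vₚ/vₐ = rₐ/rₚ.
vₚ/vₐ = 2.1e+10 / 3e+09 ≈ 7.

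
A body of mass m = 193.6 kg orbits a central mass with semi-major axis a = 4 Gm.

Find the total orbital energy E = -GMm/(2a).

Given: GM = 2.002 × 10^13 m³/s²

Convert to SI: a = 4 Gm = 4e+09 m.
E = −GMm / (2a).
E = −2.002e+13 · 193.6 / (2 · 4e+09) J ≈ -4.845e+05 J = -484.5 kJ.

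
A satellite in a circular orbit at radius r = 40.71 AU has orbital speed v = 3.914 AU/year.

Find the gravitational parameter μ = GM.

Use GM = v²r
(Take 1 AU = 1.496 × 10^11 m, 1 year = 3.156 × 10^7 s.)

Convert to SI: r = 40.71 AU = 6.09022e+12 m; v = 3.914 AU/year = 18553.1 m/s.
For a circular orbit v² = GM/r, so GM = v² · r.
GM = (18553.1)² · 6.09022e+12 m³/s² ≈ 2.096e+21 m³/s² = 2.096 × 10^21 m³/s².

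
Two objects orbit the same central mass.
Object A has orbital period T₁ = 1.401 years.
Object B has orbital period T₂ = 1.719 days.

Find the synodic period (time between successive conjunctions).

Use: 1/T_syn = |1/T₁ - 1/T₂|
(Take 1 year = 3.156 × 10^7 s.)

Convert to SI: T₁ = 1.401 years = 4.42156e+07 s; T₂ = 1.719 days = 148522 s.
T_syn = |T₁ · T₂ / (T₁ − T₂)|.
T_syn = |4.42156e+07 · 148522 / (4.42156e+07 − 148522)| s ≈ 1.49e+05 s = 1.725 days.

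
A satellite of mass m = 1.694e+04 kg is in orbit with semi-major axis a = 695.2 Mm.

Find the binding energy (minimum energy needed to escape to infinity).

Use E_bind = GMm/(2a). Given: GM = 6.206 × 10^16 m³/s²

Convert to SI: a = 695.2 Mm = 6.952e+08 m.
Total orbital energy is E = −GMm/(2a); binding energy is E_bind = −E = GMm/(2a).
E_bind = 6.206e+16 · 1.694e+04 / (2 · 6.952e+08) J ≈ 7.561e+11 J = 756.1 GJ.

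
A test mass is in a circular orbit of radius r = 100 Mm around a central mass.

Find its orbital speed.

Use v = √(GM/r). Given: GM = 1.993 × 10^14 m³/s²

Convert to SI: r = 100 Mm = 1e+08 m.
For a circular orbit, gravity supplies the centripetal force, so v = √(GM / r).
v = √(1.993e+14 / 1e+08) m/s ≈ 1412 m/s = 1.412 km/s.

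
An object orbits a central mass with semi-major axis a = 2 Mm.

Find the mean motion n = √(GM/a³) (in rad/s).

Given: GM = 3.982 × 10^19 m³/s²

Convert to SI: a = 2 Mm = 2e+06 m.
n = √(GM / a³).
n = √(3.982e+19 / (2e+06)³) rad/s ≈ 2.231 rad/s.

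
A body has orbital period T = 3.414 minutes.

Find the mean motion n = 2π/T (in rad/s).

Convert to SI: T = 3.414 minutes = 204.84 s.
n = 2π / T.
n = 2π / 204.84 s ≈ 0.03067 rad/s.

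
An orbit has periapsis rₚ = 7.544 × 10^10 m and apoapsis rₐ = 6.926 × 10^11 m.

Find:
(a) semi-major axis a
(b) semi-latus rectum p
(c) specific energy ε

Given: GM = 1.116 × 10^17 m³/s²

(a) a = (rₚ + rₐ)/2 = (7.544e+10 + 6.926e+11)/2 ≈ 3.84e+11 m
(b) From a = (rₚ + rₐ)/2 = 3.8402e+11 m and e = (rₐ − rₚ)/(rₐ + rₚ) = 0.803552, p = a(1 − e²) = 3.8402e+11 · (1 − (0.803552)²) ≈ 1.361e+11 m
(c) With a = (rₚ + rₐ)/2 = 3.8402e+11 m, ε = −GM/(2a) = −1.116e+17/(2 · 3.8402e+11) J/kg ≈ -1.453e+05 J/kg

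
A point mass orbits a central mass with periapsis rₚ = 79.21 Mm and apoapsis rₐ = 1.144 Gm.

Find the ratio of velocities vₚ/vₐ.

Convert to SI: rₚ = 79.21 Mm = 7.921e+07 m; rₐ = 1.144 Gm = 1.144e+09 m.
Conservation of angular momentum gives rₚvₚ = rₐvₐ, so vₚ/vₐ = rₐ/rₚ.
vₚ/vₐ = 1.144e+09 / 7.921e+07 ≈ 14.44.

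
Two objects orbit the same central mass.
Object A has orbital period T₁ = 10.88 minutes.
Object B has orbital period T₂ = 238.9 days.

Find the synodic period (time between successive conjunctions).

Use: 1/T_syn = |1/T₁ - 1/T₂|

Convert to SI: T₁ = 10.88 minutes = 652.8 s; T₂ = 238.9 days = 2.0641e+07 s.
T_syn = |T₁ · T₂ / (T₁ − T₂)|.
T_syn = |652.8 · 2.0641e+07 / (652.8 − 2.0641e+07)| s ≈ 652.8 s = 10.88 minutes.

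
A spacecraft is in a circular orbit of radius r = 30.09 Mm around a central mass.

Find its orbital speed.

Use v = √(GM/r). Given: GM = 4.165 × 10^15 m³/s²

Convert to SI: r = 30.09 Mm = 3.009e+07 m.
For a circular orbit, gravity supplies the centripetal force, so v = √(GM / r).
v = √(4.165e+15 / 3.009e+07) m/s ≈ 1.177e+04 m/s = 11.77 km/s.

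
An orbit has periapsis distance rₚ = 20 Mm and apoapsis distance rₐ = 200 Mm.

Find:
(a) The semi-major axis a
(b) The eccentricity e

Convert to SI: rₚ = 20 Mm = 2e+07 m; rₐ = 200 Mm = 2e+08 m.
(a) a = (rₚ + rₐ) / 2 = (2e+07 + 2e+08) / 2 ≈ 1.1e+08 m = 110 Mm.
(b) e = (rₐ − rₚ) / (rₐ + rₚ) = (2e+08 − 2e+07) / (2e+08 + 2e+07) ≈ 0.8182.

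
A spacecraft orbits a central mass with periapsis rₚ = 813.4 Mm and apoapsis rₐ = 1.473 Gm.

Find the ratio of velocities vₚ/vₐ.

Convert to SI: rₚ = 813.4 Mm = 8.134e+08 m; rₐ = 1.473 Gm = 1.473e+09 m.
Conservation of angular momentum gives rₚvₚ = rₐvₐ, so vₚ/vₐ = rₐ/rₚ.
vₚ/vₐ = 1.473e+09 / 8.134e+08 ≈ 1.811.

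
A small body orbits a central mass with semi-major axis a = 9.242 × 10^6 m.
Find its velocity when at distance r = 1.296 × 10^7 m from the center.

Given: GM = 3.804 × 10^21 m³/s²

Vis-viva: v = √(GM · (2/r − 1/a)).
2/r − 1/a = 2/1.296e+07 − 1/9.242e+06 = 4.61193e-08 m⁻¹.
v = √(3.804e+21 · 4.61193e-08) m/s ≈ 1.325e+07 m/s = 1.325e+04 km/s.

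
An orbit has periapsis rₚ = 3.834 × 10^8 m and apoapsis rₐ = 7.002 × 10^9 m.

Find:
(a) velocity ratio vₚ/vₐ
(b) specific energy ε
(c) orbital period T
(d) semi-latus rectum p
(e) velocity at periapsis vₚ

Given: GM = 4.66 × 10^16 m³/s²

(a) Conservation of angular momentum (rₚvₚ = rₐvₐ) gives vₚ/vₐ = rₐ/rₚ = 7.002e+09/3.834e+08 ≈ 18.26
(b) With a = (rₚ + rₐ)/2 = 3.6927e+09 m, ε = −GM/(2a) = −4.66e+16/(2 · 3.6927e+09) J/kg ≈ -6.31e+06 J/kg
(c) With a = (rₚ + rₐ)/2 = 3.6927e+09 m, T = 2π √(a³/GM) = 2π √((3.6927e+09)³/4.66e+16) s ≈ 6.531e+06 s
(d) From a = (rₚ + rₐ)/2 = 3.6927e+09 m and e = (rₐ − rₚ)/(rₐ + rₚ) = 0.896174, p = a(1 − e²) = 3.6927e+09 · (1 − (0.896174)²) ≈ 7.27e+08 m
(e) With a = (rₚ + rₐ)/2 = 3.6927e+09 m, vₚ = √(GM (2/rₚ − 1/a)) = √(4.66e+16 · (2/3.834e+08 − 1/3.6927e+09)) m/s ≈ 1.518e+04 m/s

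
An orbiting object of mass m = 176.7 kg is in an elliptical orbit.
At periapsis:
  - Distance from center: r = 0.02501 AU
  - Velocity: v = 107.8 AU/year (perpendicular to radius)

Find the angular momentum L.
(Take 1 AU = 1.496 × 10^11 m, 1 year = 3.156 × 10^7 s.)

Convert to SI: r = 0.02501 AU = 3.7415e+09 m; v = 107.8 AU/year = 510991 m/s.
Since v is perpendicular to r, L = m · v · r.
L = 176.7 · 510991 · 3.7415e+09 kg·m²/s ≈ 3.378e+17 kg·m²/s.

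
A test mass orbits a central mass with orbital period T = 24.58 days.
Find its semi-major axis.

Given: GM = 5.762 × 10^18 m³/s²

Convert to SI: T = 24.58 days = 2.12371e+06 s.
Invert Kepler's third law: a = (GM · T² / (4π²))^(1/3).
Substituting T = 2.12371e+06 s and GM = 5.762e+18 m³/s²:
a = (5.762e+18 · (2.12371e+06)² / (4π²))^(1/3) m
a ≈ 8.699e+09 m = 8.699 Gm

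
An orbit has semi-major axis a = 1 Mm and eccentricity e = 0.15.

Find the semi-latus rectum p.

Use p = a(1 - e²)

Convert to SI: a = 1 Mm = 1e+06 m.
p = a (1 − e²).
p = 1e+06 · (1 − (0.15)²) = 1e+06 · 0.9775 ≈ 9.775e+05 m = 977.5 km.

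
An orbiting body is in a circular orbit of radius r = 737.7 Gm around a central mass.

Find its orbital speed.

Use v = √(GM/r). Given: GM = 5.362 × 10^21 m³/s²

Convert to SI: r = 737.7 Gm = 7.377e+11 m.
For a circular orbit, gravity supplies the centripetal force, so v = √(GM / r).
v = √(5.362e+21 / 7.377e+11) m/s ≈ 8.526e+04 m/s = 85.26 km/s.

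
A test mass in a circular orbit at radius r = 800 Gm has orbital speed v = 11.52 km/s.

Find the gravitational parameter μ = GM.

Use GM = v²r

Convert to SI: r = 800 Gm = 8e+11 m; v = 11.52 km/s = 11520 m/s.
For a circular orbit v² = GM/r, so GM = v² · r.
GM = (11520)² · 8e+11 m³/s² ≈ 1.062e+20 m³/s² = 1.062 × 10^20 m³/s².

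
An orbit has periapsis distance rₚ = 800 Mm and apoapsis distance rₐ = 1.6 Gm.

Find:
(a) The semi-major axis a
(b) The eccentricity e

Convert to SI: rₚ = 800 Mm = 8e+08 m; rₐ = 1.6 Gm = 1.6e+09 m.
(a) a = (rₚ + rₐ) / 2 = (8e+08 + 1.6e+09) / 2 ≈ 1.2e+09 m = 1.2 Gm.
(b) e = (rₐ − rₚ) / (rₐ + rₚ) = (1.6e+09 − 8e+08) / (1.6e+09 + 8e+08) ≈ 0.3333.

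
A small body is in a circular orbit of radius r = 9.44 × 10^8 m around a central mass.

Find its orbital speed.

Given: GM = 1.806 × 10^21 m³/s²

For a circular orbit, gravity supplies the centripetal force, so v = √(GM / r).
v = √(1.806e+21 / 9.44e+08) m/s ≈ 1.383e+06 m/s = 1383 km/s.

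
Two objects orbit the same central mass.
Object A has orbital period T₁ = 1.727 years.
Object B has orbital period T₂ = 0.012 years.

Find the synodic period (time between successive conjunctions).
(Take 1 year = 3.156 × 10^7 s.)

Convert to SI: T₁ = 1.727 years = 5.45041e+07 s; T₂ = 0.012 years = 378720 s.
T_syn = |T₁ · T₂ / (T₁ − T₂)|.
T_syn = |5.45041e+07 · 378720 / (5.45041e+07 − 378720)| s ≈ 3.814e+05 s = 0.01208 years.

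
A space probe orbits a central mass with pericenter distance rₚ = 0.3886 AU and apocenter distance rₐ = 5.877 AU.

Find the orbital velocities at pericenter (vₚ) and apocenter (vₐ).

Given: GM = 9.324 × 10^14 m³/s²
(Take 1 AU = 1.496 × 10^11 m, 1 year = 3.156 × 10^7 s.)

Convert to SI: rₚ = 0.3886 AU = 5.81346e+10 m; rₐ = 5.877 AU = 8.79199e+11 m.
Use the vis-viva equation v² = GM(2/r − 1/a) with a = (rₚ + rₐ)/2 = (5.81346e+10 + 8.79199e+11)/2 = 4.68667e+11 m.
vₚ = √(GM · (2/rₚ − 1/a)) = √(9.324e+14 · (2/5.81346e+10 − 1/4.68667e+11)) m/s ≈ 173.5 m/s = 0.03659 AU/year.
vₐ = √(GM · (2/rₐ − 1/a)) = √(9.324e+14 · (2/8.79199e+11 − 1/4.68667e+11)) m/s ≈ 11.47 m/s = 0.00242 AU/year.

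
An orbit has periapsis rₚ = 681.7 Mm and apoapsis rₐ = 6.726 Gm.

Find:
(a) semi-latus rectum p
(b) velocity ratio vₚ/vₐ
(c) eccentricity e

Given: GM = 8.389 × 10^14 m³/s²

Convert to SI: rₚ = 681.7 Mm = 6.817e+08 m; rₐ = 6.726 Gm = 6.726e+09 m.
(a) From a = (rₚ + rₐ)/2 = 3.70385e+09 m and e = (rₐ − rₚ)/(rₐ + rₚ) = 0.815948, p = a(1 − e²) = 3.70385e+09 · (1 − (0.815948)²) ≈ 1.238e+09 m
(b) Conservation of angular momentum (rₚvₚ = rₐvₐ) gives vₚ/vₐ = rₐ/rₚ = 6.726e+09/6.817e+08 ≈ 9.867
(c) e = (rₐ − rₚ)/(rₐ + rₚ) = (6.726e+09 − 6.817e+08)/(6.726e+09 + 6.817e+08) ≈ 0.8159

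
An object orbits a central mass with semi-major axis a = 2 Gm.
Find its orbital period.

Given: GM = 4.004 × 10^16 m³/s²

Convert to SI: a = 2 Gm = 2e+09 m.
Kepler's third law: T = 2π √(a³ / GM).
Substituting a = 2e+09 m and GM = 4.004e+16 m³/s²:
T = 2π √((2e+09)³ / 4.004e+16) s
T ≈ 2.809e+06 s = 32.51 days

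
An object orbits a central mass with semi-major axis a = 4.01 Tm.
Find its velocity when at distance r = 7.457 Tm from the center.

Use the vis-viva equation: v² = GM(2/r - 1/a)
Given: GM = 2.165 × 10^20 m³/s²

Convert to SI: a = 4.01 Tm = 4.01e+12 m; r = 7.457 Tm = 7.457e+12 m.
Vis-viva: v = √(GM · (2/r − 1/a)).
2/r − 1/a = 2/7.457e+12 − 1/4.01e+12 = 1.88278e-14 m⁻¹.
v = √(2.165e+20 · 1.88278e-14) m/s ≈ 2019 m/s = 2.019 km/s.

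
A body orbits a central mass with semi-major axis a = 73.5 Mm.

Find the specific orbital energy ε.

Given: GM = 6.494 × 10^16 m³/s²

Convert to SI: a = 73.5 Mm = 7.35e+07 m.
ε = −GM / (2a).
ε = −6.494e+16 / (2 · 7.35e+07) J/kg ≈ -4.418e+08 J/kg = -441.8 MJ/kg.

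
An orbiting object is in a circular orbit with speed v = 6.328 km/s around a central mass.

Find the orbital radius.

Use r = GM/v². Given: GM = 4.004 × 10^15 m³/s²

Convert to SI: v = 6.328 km/s = 6328 m/s.
For a circular orbit, v² = GM / r, so r = GM / v².
r = 4.004e+15 / (6328)² m ≈ 9.999e+07 m = 99.99 Mm.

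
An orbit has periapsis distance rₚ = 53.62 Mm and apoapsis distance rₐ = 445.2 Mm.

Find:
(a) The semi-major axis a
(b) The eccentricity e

Convert to SI: rₚ = 53.62 Mm = 5.362e+07 m; rₐ = 445.2 Mm = 4.452e+08 m.
(a) a = (rₚ + rₐ) / 2 = (5.362e+07 + 4.452e+08) / 2 ≈ 2.494e+08 m = 249.4 Mm.
(b) e = (rₐ − rₚ) / (rₐ + rₚ) = (4.452e+08 − 5.362e+07) / (4.452e+08 + 5.362e+07) ≈ 0.785.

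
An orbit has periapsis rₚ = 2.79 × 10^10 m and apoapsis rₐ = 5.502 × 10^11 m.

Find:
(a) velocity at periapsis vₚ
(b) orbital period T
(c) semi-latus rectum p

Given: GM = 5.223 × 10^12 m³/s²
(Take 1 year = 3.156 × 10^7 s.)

(a) With a = (rₚ + rₐ)/2 = 2.8905e+11 m, vₚ = √(GM (2/rₚ − 1/a)) = √(5.223e+12 · (2/2.79e+10 − 1/2.8905e+11)) m/s ≈ 18.88 m/s
(b) With a = (rₚ + rₐ)/2 = 2.8905e+11 m, T = 2π √(a³/GM) = 2π √((2.8905e+11)³/5.223e+12) s ≈ 4.272e+11 s
(c) From a = (rₚ + rₐ)/2 = 2.8905e+11 m and e = (rₐ − rₚ)/(rₐ + rₚ) = 0.903477, p = a(1 − e²) = 2.8905e+11 · (1 − (0.903477)²) ≈ 5.311e+10 m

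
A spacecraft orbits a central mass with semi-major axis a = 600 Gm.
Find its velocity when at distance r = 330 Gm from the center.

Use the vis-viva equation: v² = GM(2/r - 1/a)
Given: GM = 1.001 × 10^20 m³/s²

Convert to SI: a = 600 Gm = 6e+11 m; r = 330 Gm = 3.3e+11 m.
Vis-viva: v = √(GM · (2/r − 1/a)).
2/r − 1/a = 2/3.3e+11 − 1/6e+11 = 4.39394e-12 m⁻¹.
v = √(1.001e+20 · 4.39394e-12) m/s ≈ 2.097e+04 m/s = 20.97 km/s.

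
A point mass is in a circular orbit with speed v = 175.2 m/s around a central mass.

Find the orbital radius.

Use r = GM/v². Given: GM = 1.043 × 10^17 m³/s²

For a circular orbit, v² = GM / r, so r = GM / v².
r = 1.043e+17 / (175.2)² m ≈ 3.398e+12 m = 3.398 × 10^12 m.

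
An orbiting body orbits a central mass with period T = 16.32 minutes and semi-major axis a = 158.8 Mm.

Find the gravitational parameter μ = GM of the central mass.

Convert to SI: T = 16.32 minutes = 979.2 s; a = 158.8 Mm = 1.588e+08 m.
GM = 4π² · a³ / T².
GM = 4π² · (1.588e+08)³ / (979.2)² m³/s² ≈ 1.649e+20 m³/s² = 1.649 × 10^20 m³/s².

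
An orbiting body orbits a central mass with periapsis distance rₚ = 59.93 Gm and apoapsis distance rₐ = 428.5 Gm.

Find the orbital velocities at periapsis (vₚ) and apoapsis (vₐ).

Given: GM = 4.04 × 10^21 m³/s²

Convert to SI: rₚ = 59.93 Gm = 5.993e+10 m; rₐ = 428.5 Gm = 4.285e+11 m.
Use the vis-viva equation v² = GM(2/r − 1/a) with a = (rₚ + rₐ)/2 = (5.993e+10 + 4.285e+11)/2 = 2.44215e+11 m.
vₚ = √(GM · (2/rₚ − 1/a)) = √(4.04e+21 · (2/5.993e+10 − 1/2.44215e+11)) m/s ≈ 3.439e+05 m/s = 343.9 km/s.
vₐ = √(GM · (2/rₐ − 1/a)) = √(4.04e+21 · (2/4.285e+11 − 1/2.44215e+11)) m/s ≈ 4.81e+04 m/s = 48.1 km/s.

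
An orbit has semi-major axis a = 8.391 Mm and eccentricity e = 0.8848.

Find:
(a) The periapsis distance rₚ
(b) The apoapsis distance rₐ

Convert to SI: a = 8.391 Mm = 8.391e+06 m.
(a) rₚ = a(1 − e) = 8.391e+06 · (1 − 0.8848) = 8.391e+06 · 0.1152 ≈ 9.666e+05 m = 966.6 km.
(b) rₐ = a(1 + e) = 8.391e+06 · (1 + 0.8848) = 8.391e+06 · 1.8848 ≈ 1.582e+07 m = 15.82 Mm.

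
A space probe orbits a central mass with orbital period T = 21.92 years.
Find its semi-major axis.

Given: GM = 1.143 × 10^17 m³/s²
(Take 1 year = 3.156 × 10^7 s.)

Convert to SI: T = 21.92 years = 6.91795e+08 s.
Invert Kepler's third law: a = (GM · T² / (4π²))^(1/3).
Substituting T = 6.91795e+08 s and GM = 1.143e+17 m³/s²:
a = (1.143e+17 · (6.91795e+08)² / (4π²))^(1/3) m
a ≈ 1.115e+11 m = 111.5 Gm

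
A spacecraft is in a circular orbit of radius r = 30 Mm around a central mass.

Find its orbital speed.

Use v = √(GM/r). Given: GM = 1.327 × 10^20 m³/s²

Convert to SI: r = 30 Mm = 3e+07 m.
For a circular orbit, gravity supplies the centripetal force, so v = √(GM / r).
v = √(1.327e+20 / 3e+07) m/s ≈ 2.103e+06 m/s = 2103 km/s.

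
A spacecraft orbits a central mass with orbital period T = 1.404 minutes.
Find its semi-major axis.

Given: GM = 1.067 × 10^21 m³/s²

Convert to SI: T = 1.404 minutes = 84.24 s.
Invert Kepler's third law: a = (GM · T² / (4π²))^(1/3).
Substituting T = 84.24 s and GM = 1.067e+21 m³/s²:
a = (1.067e+21 · (84.24)² / (4π²))^(1/3) m
a ≈ 5.767e+07 m = 57.67 Mm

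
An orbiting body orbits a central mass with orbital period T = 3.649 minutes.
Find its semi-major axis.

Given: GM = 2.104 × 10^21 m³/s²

Convert to SI: T = 3.649 minutes = 218.94 s.
Invert Kepler's third law: a = (GM · T² / (4π²))^(1/3).
Substituting T = 218.94 s and GM = 2.104e+21 m³/s²:
a = (2.104e+21 · (218.94)² / (4π²))^(1/3) m
a ≈ 1.367e+08 m = 136.7 Mm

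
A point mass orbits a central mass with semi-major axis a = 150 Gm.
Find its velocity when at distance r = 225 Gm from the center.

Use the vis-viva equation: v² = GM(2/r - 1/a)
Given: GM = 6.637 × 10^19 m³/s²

Convert to SI: a = 150 Gm = 1.5e+11 m; r = 225 Gm = 2.25e+11 m.
Vis-viva: v = √(GM · (2/r − 1/a)).
2/r − 1/a = 2/2.25e+11 − 1/1.5e+11 = 2.22222e-12 m⁻¹.
v = √(6.637e+19 · 2.22222e-12) m/s ≈ 1.214e+04 m/s = 12.14 km/s.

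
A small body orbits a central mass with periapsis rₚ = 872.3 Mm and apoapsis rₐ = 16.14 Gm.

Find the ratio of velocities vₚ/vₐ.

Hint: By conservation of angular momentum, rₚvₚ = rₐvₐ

Convert to SI: rₚ = 872.3 Mm = 8.723e+08 m; rₐ = 16.14 Gm = 1.614e+10 m.
Conservation of angular momentum gives rₚvₚ = rₐvₐ, so vₚ/vₐ = rₐ/rₚ.
vₚ/vₐ = 1.614e+10 / 8.723e+08 ≈ 18.5.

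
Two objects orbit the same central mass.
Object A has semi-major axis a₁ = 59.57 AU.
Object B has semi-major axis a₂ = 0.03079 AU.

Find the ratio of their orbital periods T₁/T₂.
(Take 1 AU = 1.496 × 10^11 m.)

Convert to SI: a₁ = 59.57 AU = 8.91167e+12 m; a₂ = 0.03079 AU = 4.60618e+09 m.
From Kepler's third law, (T₁/T₂)² = (a₁/a₂)³, so T₁/T₂ = (a₁/a₂)^(3/2).
a₁/a₂ = 8.91167e+12 / 4.60618e+09 = 1934.72.
T₁/T₂ = (1934.72)^(3/2) ≈ 8.51e+04.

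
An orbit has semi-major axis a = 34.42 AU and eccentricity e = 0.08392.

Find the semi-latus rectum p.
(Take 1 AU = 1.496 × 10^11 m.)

Convert to SI: a = 34.42 AU = 5.14923e+12 m.
p = a (1 − e²).
p = 5.14923e+12 · (1 − (0.08392)²) = 5.14923e+12 · 0.992957 ≈ 5.113e+12 m = 34.18 AU.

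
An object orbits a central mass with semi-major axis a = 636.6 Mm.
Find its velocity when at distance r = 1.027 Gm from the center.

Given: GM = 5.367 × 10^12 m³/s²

Convert to SI: a = 636.6 Mm = 6.366e+08 m; r = 1.027 Gm = 1.027e+09 m.
Vis-viva: v = √(GM · (2/r − 1/a)).
2/r − 1/a = 2/1.027e+09 − 1/6.366e+08 = 3.76575e-10 m⁻¹.
v = √(5.367e+12 · 3.76575e-10) m/s ≈ 44.96 m/s = 44.96 m/s.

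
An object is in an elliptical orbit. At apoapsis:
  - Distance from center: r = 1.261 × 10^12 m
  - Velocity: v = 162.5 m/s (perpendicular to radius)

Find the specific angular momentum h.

With v perpendicular to r, h = r · v.
h = 1.261e+12 · 162.5 m²/s ≈ 2.049e+14 m²/s.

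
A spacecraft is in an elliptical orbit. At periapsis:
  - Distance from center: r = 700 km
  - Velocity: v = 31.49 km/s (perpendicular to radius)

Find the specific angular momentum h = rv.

Convert to SI: r = 700 km = 700000 m; v = 31.49 km/s = 31490 m/s.
With v perpendicular to r, h = r · v.
h = 700000 · 31490 m²/s ≈ 2.204e+10 m²/s.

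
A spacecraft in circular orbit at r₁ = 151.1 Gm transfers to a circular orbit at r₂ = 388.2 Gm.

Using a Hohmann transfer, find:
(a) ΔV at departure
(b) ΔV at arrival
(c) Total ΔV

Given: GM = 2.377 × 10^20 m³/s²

Convert to SI: r₁ = 151.1 Gm = 1.511e+11 m; r₂ = 388.2 Gm = 3.882e+11 m.
Transfer semi-major axis: a_t = (r₁ + r₂)/2 = (1.511e+11 + 3.882e+11)/2 = 2.6965e+11 m.
Circular speeds: v₁ = √(GM/r₁) = 39662.7 m/s, v₂ = √(GM/r₂) = 24745 m/s.
Transfer speeds (vis-viva v² = GM(2/r − 1/a_t)): v₁ᵗ = 47589.4 m/s, v₂ᵗ = 18523.3 m/s.
(a) ΔV₁ = |v₁ᵗ − v₁| ≈ 7927 m/s = 7.927 km/s.
(b) ΔV₂ = |v₂ − v₂ᵗ| ≈ 6222 m/s = 6.222 km/s.
(c) ΔV_total = ΔV₁ + ΔV₂ ≈ 1.415e+04 m/s = 14.15 km/s.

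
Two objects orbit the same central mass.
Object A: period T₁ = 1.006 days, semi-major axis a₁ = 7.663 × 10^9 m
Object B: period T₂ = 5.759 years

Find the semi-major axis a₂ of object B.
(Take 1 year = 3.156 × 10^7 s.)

Convert to SI: T₁ = 1.006 days = 86918.4 s; T₂ = 5.759 years = 1.81754e+08 s.
Kepler's third law: (T₁/T₂)² = (a₁/a₂)³ ⇒ a₂ = a₁ · (T₂/T₁)^(2/3).
T₂/T₁ = 1.81754e+08 / 86918.4 = 2091.09.
a₂ = 7.663e+09 · (2091.09)^(2/3) m ≈ 1.253e+12 m = 1.253 × 10^12 m.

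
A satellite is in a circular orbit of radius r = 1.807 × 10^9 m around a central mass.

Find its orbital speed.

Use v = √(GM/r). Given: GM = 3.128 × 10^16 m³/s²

For a circular orbit, gravity supplies the centripetal force, so v = √(GM / r).
v = √(3.128e+16 / 1.807e+09) m/s ≈ 4161 m/s = 4.161 km/s.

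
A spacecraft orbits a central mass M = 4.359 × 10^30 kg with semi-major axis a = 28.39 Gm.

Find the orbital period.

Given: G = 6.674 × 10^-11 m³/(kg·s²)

Convert to SI: a = 28.39 Gm = 2.839e+10 m.
GM = G · M = 6.674e-11 · 4.359e+30 = 2.9092e+20 m³/s².
Kepler's third law: T = 2π √(a³ / GM).
Substituting a = 2.839e+10 m and GM = 2.9092e+20 m³/s²:
T = 2π √((2.839e+10)³ / 2.9092e+20) s
T ≈ 1.762e+06 s = 20.4 days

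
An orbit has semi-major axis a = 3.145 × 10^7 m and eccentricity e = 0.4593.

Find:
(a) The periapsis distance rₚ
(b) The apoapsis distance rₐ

(a) rₚ = a(1 − e) = 3.145e+07 · (1 − 0.4593) = 3.145e+07 · 0.5407 ≈ 1.701e+07 m = 1.701 × 10^7 m.
(b) rₐ = a(1 + e) = 3.145e+07 · (1 + 0.4593) = 3.145e+07 · 1.4593 ≈ 4.589e+07 m = 4.589 × 10^7 m.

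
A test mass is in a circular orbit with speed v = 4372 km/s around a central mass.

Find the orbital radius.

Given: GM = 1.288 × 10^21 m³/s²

Convert to SI: v = 4372 km/s = 4.372e+06 m/s.
For a circular orbit, v² = GM / r, so r = GM / v².
r = 1.288e+21 / (4.372e+06)² m ≈ 6.738e+07 m = 67.38 Mm.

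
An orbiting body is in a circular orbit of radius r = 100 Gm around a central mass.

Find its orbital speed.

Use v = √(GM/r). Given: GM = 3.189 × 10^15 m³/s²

Convert to SI: r = 100 Gm = 1e+11 m.
For a circular orbit, gravity supplies the centripetal force, so v = √(GM / r).
v = √(3.189e+15 / 1e+11) m/s ≈ 178.6 m/s = 178.6 m/s.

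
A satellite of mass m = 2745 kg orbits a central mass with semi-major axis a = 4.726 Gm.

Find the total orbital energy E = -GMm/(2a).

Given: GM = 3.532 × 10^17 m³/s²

Convert to SI: a = 4.726 Gm = 4.726e+09 m.
E = −GMm / (2a).
E = −3.532e+17 · 2745 / (2 · 4.726e+09) J ≈ -1.026e+11 J = -102.6 GJ.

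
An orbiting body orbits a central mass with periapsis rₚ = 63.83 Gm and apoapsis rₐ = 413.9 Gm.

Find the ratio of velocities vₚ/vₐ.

Convert to SI: rₚ = 63.83 Gm = 6.383e+10 m; rₐ = 413.9 Gm = 4.139e+11 m.
Conservation of angular momentum gives rₚvₚ = rₐvₐ, so vₚ/vₐ = rₐ/rₚ.
vₚ/vₐ = 4.139e+11 / 6.383e+10 ≈ 6.484.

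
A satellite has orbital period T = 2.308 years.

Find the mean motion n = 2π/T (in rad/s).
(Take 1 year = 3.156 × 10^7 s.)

Convert to SI: T = 2.308 years = 7.28405e+07 s.
n = 2π / T.
n = 2π / 7.28405e+07 s ≈ 8.626e-08 rad/s.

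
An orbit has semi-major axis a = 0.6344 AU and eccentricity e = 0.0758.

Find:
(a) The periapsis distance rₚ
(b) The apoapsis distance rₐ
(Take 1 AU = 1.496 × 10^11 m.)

Convert to SI: a = 0.6344 AU = 9.49062e+10 m.
(a) rₚ = a(1 − e) = 9.49062e+10 · (1 − 0.0758) = 9.49062e+10 · 0.9242 ≈ 8.771e+10 m = 0.5863 AU.
(b) rₐ = a(1 + e) = 9.49062e+10 · (1 + 0.0758) = 9.49062e+10 · 1.0758 ≈ 1.021e+11 m = 0.6825 AU.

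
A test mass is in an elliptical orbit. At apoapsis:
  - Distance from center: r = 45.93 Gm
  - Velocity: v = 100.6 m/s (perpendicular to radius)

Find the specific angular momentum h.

Convert to SI: r = 45.93 Gm = 4.593e+10 m.
With v perpendicular to r, h = r · v.
h = 4.593e+10 · 100.6 m²/s ≈ 4.621e+12 m²/s.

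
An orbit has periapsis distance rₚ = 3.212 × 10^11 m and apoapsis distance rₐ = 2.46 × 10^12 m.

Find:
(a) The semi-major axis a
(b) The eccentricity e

(a) a = (rₚ + rₐ) / 2 = (3.212e+11 + 2.46e+12) / 2 ≈ 1.391e+12 m = 1.391 × 10^12 m.
(b) e = (rₐ − rₚ) / (rₐ + rₚ) = (2.46e+12 − 3.212e+11) / (2.46e+12 + 3.212e+11) ≈ 0.769.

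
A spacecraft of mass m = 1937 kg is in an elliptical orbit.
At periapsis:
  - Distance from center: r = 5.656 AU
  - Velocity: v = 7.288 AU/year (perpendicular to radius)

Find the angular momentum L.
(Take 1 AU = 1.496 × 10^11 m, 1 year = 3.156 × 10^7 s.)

Convert to SI: r = 5.656 AU = 8.46138e+11 m; v = 7.288 AU/year = 34546.4 m/s.
Since v is perpendicular to r, L = m · v · r.
L = 1937 · 34546.4 · 8.46138e+11 kg·m²/s ≈ 5.662e+19 kg·m²/s.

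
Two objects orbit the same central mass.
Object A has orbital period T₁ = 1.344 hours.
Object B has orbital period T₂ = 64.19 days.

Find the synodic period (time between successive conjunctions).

Convert to SI: T₁ = 1.344 hours = 4838.4 s; T₂ = 64.19 days = 5.54602e+06 s.
T_syn = |T₁ · T₂ / (T₁ − T₂)|.
T_syn = |4838.4 · 5.54602e+06 / (4838.4 − 5.54602e+06)| s ≈ 4843 s = 1.345 hours.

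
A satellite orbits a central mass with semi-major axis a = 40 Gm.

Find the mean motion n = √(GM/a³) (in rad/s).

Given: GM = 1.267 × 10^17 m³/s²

Convert to SI: a = 40 Gm = 4e+10 m.
n = √(GM / a³).
n = √(1.267e+17 / (4e+10)³) rad/s ≈ 4.449e-08 rad/s.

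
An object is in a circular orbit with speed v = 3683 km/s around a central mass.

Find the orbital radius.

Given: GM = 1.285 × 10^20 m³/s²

Convert to SI: v = 3683 km/s = 3.683e+06 m/s.
For a circular orbit, v² = GM / r, so r = GM / v².
r = 1.285e+20 / (3.683e+06)² m ≈ 9.473e+06 m = 9.473 × 10^6 m.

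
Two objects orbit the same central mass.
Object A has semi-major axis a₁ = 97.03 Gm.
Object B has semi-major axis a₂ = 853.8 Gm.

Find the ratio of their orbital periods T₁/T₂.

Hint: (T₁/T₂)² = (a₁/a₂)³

Convert to SI: a₁ = 97.03 Gm = 9.703e+10 m; a₂ = 853.8 Gm = 8.538e+11 m.
From Kepler's third law, (T₁/T₂)² = (a₁/a₂)³, so T₁/T₂ = (a₁/a₂)^(3/2).
a₁/a₂ = 9.703e+10 / 8.538e+11 = 0.113645.
T₁/T₂ = (0.113645)^(3/2) ≈ 0.03831.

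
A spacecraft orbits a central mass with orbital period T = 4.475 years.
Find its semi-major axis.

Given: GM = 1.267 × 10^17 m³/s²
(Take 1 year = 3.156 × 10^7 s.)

Convert to SI: T = 4.475 years = 1.41231e+08 s.
Invert Kepler's third law: a = (GM · T² / (4π²))^(1/3).
Substituting T = 1.41231e+08 s and GM = 1.267e+17 m³/s²:
a = (1.267e+17 · (1.41231e+08)² / (4π²))^(1/3) m
a ≈ 4e+10 m = 40 Gm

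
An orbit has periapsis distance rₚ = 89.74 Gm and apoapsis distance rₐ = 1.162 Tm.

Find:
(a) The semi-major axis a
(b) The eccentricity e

Convert to SI: rₚ = 89.74 Gm = 8.974e+10 m; rₐ = 1.162 Tm = 1.162e+12 m.
(a) a = (rₚ + rₐ) / 2 = (8.974e+10 + 1.162e+12) / 2 ≈ 6.259e+11 m = 625.9 Gm.
(b) e = (rₐ − rₚ) / (rₐ + rₚ) = (1.162e+12 − 8.974e+10) / (1.162e+12 + 8.974e+10) ≈ 0.8566.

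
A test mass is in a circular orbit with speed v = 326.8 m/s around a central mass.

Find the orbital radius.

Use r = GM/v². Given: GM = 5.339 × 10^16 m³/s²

For a circular orbit, v² = GM / r, so r = GM / v².
r = 5.339e+16 / (326.8)² m ≈ 4.999e+11 m = 499.9 Gm.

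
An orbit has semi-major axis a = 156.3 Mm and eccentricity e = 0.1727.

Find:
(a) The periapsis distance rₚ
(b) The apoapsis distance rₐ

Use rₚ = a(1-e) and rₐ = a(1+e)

Convert to SI: a = 156.3 Mm = 1.563e+08 m.
(a) rₚ = a(1 − e) = 1.563e+08 · (1 − 0.1727) = 1.563e+08 · 0.8273 ≈ 1.293e+08 m = 129.3 Mm.
(b) rₐ = a(1 + e) = 1.563e+08 · (1 + 0.1727) = 1.563e+08 · 1.1727 ≈ 1.833e+08 m = 183.3 Mm.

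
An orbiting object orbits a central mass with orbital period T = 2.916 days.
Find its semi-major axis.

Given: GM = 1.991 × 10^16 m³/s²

Convert to SI: T = 2.916 days = 251942 s.
Invert Kepler's third law: a = (GM · T² / (4π²))^(1/3).
Substituting T = 251942 s and GM = 1.991e+16 m³/s²:
a = (1.991e+16 · (251942)² / (4π²))^(1/3) m
a ≈ 3.175e+08 m = 317.5 Mm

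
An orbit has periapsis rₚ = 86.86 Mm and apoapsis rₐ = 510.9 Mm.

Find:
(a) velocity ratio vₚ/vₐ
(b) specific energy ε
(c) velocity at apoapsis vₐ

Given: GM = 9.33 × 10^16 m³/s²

Convert to SI: rₚ = 86.86 Mm = 8.686e+07 m; rₐ = 510.9 Mm = 5.109e+08 m.
(a) Conservation of angular momentum (rₚvₚ = rₐvₐ) gives vₚ/vₐ = rₐ/rₚ = 5.109e+08/8.686e+07 ≈ 5.882
(b) With a = (rₚ + rₐ)/2 = 2.9888e+08 m, ε = −GM/(2a) = −9.33e+16/(2 · 2.9888e+08) J/kg ≈ -1.561e+08 J/kg
(c) With a = (rₚ + rₐ)/2 = 2.9888e+08 m, vₐ = √(GM (2/rₐ − 1/a)) = √(9.33e+16 · (2/5.109e+08 − 1/2.9888e+08)) m/s ≈ 7285 m/s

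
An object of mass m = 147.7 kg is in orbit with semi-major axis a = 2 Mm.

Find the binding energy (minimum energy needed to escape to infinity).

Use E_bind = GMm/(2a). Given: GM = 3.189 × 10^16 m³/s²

Convert to SI: a = 2 Mm = 2e+06 m.
Total orbital energy is E = −GMm/(2a); binding energy is E_bind = −E = GMm/(2a).
E_bind = 3.189e+16 · 147.7 / (2 · 2e+06) J ≈ 1.178e+12 J = 1.178 TJ.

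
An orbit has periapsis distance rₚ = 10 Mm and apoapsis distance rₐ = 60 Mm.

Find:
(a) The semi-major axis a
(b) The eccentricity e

Convert to SI: rₚ = 10 Mm = 1e+07 m; rₐ = 60 Mm = 6e+07 m.
(a) a = (rₚ + rₐ) / 2 = (1e+07 + 6e+07) / 2 ≈ 3.5e+07 m = 35 Mm.
(b) e = (rₐ − rₚ) / (rₐ + rₚ) = (6e+07 − 1e+07) / (6e+07 + 1e+07) ≈ 0.7143.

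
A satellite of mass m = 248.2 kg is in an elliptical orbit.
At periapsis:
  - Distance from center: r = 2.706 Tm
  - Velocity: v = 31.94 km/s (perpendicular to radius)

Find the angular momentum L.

Convert to SI: r = 2.706 Tm = 2.706e+12 m; v = 31.94 km/s = 31940 m/s.
Since v is perpendicular to r, L = m · v · r.
L = 248.2 · 31940 · 2.706e+12 kg·m²/s ≈ 2.145e+19 kg·m²/s.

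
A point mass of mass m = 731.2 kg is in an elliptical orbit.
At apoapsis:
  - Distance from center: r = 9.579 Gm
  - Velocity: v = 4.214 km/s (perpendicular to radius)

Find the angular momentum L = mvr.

Convert to SI: r = 9.579 Gm = 9.579e+09 m; v = 4.214 km/s = 4214 m/s.
Since v is perpendicular to r, L = m · v · r.
L = 731.2 · 4214 · 9.579e+09 kg·m²/s ≈ 2.952e+16 kg·m²/s.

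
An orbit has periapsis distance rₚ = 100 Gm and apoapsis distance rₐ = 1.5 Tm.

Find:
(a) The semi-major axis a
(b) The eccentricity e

Convert to SI: rₚ = 100 Gm = 1e+11 m; rₐ = 1.5 Tm = 1.5e+12 m.
(a) a = (rₚ + rₐ) / 2 = (1e+11 + 1.5e+12) / 2 ≈ 8e+11 m = 800 Gm.
(b) e = (rₐ − rₚ) / (rₐ + rₚ) = (1.5e+12 − 1e+11) / (1.5e+12 + 1e+11) ≈ 0.875.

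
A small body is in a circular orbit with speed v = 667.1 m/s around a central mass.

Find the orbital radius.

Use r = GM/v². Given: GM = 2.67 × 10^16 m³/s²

For a circular orbit, v² = GM / r, so r = GM / v².
r = 2.67e+16 / (667.1)² m ≈ 6e+10 m = 60 Gm.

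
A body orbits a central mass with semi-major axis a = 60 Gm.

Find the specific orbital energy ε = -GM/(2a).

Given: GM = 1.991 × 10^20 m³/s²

Convert to SI: a = 60 Gm = 6e+10 m.
ε = −GM / (2a).
ε = −1.991e+20 / (2 · 6e+10) J/kg ≈ -1.659e+09 J/kg = -1.659 GJ/kg.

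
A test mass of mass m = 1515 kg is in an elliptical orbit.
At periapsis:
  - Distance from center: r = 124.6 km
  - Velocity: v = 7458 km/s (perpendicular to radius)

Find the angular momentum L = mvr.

Convert to SI: r = 124.6 km = 124600 m; v = 7458 km/s = 7.458e+06 m/s.
Since v is perpendicular to r, L = m · v · r.
L = 1515 · 7.458e+06 · 124600 kg·m²/s ≈ 1.408e+15 kg·m²/s.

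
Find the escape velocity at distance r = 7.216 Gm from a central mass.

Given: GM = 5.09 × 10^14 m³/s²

Convert to SI: r = 7.216 Gm = 7.216e+09 m.
Escape velocity comes from setting total energy to zero: ½v² − GM/r = 0 ⇒ v_esc = √(2GM / r).
v_esc = √(2 · 5.09e+14 / 7.216e+09) m/s ≈ 375.6 m/s = 375.6 m/s.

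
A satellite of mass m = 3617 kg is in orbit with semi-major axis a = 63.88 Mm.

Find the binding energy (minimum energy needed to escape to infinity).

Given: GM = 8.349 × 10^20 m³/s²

Convert to SI: a = 63.88 Mm = 6.388e+07 m.
Total orbital energy is E = −GMm/(2a); binding energy is E_bind = −E = GMm/(2a).
E_bind = 8.349e+20 · 3617 / (2 · 6.388e+07) J ≈ 2.364e+16 J = 23.64 PJ.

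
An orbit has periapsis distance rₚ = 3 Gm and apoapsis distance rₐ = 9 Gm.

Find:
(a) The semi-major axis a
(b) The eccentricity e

Convert to SI: rₚ = 3 Gm = 3e+09 m; rₐ = 9 Gm = 9e+09 m.
(a) a = (rₚ + rₐ) / 2 = (3e+09 + 9e+09) / 2 ≈ 6e+09 m = 6 Gm.
(b) e = (rₐ − rₚ) / (rₐ + rₚ) = (9e+09 − 3e+09) / (9e+09 + 3e+09) ≈ 0.5.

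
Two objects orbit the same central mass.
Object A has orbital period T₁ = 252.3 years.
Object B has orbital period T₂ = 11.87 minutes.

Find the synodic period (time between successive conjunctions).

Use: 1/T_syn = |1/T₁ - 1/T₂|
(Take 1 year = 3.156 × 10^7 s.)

Convert to SI: T₁ = 252.3 years = 7.96259e+09 s; T₂ = 11.87 minutes = 712.2 s.
T_syn = |T₁ · T₂ / (T₁ − T₂)|.
T_syn = |7.96259e+09 · 712.2 / (7.96259e+09 − 712.2)| s ≈ 712.2 s = 11.87 minutes.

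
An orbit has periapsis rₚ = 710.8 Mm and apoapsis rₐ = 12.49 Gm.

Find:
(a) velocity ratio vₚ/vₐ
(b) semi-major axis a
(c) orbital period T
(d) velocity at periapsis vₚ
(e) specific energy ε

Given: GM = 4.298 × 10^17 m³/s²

Convert to SI: rₚ = 710.8 Mm = 7.108e+08 m; rₐ = 12.49 Gm = 1.249e+10 m.
(a) Conservation of angular momentum (rₚvₚ = rₐvₐ) gives vₚ/vₐ = rₐ/rₚ = 1.249e+10/7.108e+08 ≈ 17.57
(b) a = (rₚ + rₐ)/2 = (7.108e+08 + 1.249e+10)/2 ≈ 6.6e+09 m
(c) With a = (rₚ + rₐ)/2 = 6.6004e+09 m, T = 2π √(a³/GM) = 2π √((6.6004e+09)³/4.298e+17) s ≈ 5.139e+06 s
(d) With a = (rₚ + rₐ)/2 = 6.6004e+09 m, vₚ = √(GM (2/rₚ − 1/a)) = √(4.298e+17 · (2/7.108e+08 − 1/6.6004e+09)) m/s ≈ 3.383e+04 m/s
(e) With a = (rₚ + rₐ)/2 = 6.6004e+09 m, ε = −GM/(2a) = −4.298e+17/(2 · 6.6004e+09) J/kg ≈ -3.256e+07 J/kg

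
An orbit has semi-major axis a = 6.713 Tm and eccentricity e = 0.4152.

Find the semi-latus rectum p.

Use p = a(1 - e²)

Convert to SI: a = 6.713 Tm = 6.713e+12 m.
p = a (1 − e²).
p = 6.713e+12 · (1 − (0.4152)²) = 6.713e+12 · 0.827609 ≈ 5.556e+12 m = 5.556 Tm.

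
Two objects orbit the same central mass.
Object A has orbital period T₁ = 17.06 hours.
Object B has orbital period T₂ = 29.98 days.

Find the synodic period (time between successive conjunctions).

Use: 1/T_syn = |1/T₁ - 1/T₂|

Convert to SI: T₁ = 17.06 hours = 61416 s; T₂ = 29.98 days = 2.59027e+06 s.
T_syn = |T₁ · T₂ / (T₁ − T₂)|.
T_syn = |61416 · 2.59027e+06 / (61416 − 2.59027e+06)| s ≈ 6.291e+04 s = 17.47 hours.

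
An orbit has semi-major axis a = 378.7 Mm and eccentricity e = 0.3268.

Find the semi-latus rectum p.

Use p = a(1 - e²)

Convert to SI: a = 378.7 Mm = 3.787e+08 m.
p = a (1 − e²).
p = 3.787e+08 · (1 − (0.3268)²) = 3.787e+08 · 0.893202 ≈ 3.383e+08 m = 338.3 Mm.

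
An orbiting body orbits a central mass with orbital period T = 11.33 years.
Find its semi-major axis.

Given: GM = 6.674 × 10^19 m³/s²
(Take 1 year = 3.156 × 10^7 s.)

Convert to SI: T = 11.33 years = 3.57575e+08 s.
Invert Kepler's third law: a = (GM · T² / (4π²))^(1/3).
Substituting T = 3.57575e+08 s and GM = 6.674e+19 m³/s²:
a = (6.674e+19 · (3.57575e+08)² / (4π²))^(1/3) m
a ≈ 6.001e+11 m = 600.1 Gm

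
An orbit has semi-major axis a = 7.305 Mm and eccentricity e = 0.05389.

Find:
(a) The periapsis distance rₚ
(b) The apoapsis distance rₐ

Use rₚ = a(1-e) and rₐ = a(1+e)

Convert to SI: a = 7.305 Mm = 7.305e+06 m.
(a) rₚ = a(1 − e) = 7.305e+06 · (1 − 0.05389) = 7.305e+06 · 0.94611 ≈ 6.911e+06 m = 6.911 Mm.
(b) rₐ = a(1 + e) = 7.305e+06 · (1 + 0.05389) = 7.305e+06 · 1.05389 ≈ 7.699e+06 m = 7.699 Mm.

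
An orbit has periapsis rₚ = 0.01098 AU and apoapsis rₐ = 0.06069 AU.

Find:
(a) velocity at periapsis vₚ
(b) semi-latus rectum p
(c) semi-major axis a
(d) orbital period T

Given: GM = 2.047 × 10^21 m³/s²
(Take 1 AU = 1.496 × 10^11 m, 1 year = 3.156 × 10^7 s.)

Convert to SI: rₚ = 0.01098 AU = 1.64261e+09 m; rₐ = 0.06069 AU = 9.07922e+09 m.
(a) With a = (rₚ + rₐ)/2 = 5.36092e+09 m, vₚ = √(GM (2/rₚ − 1/a)) = √(2.047e+21 · (2/1.64261e+09 − 1/5.36092e+09)) m/s ≈ 1.453e+06 m/s
(b) From a = (rₚ + rₐ)/2 = 5.36092e+09 m and e = (rₐ − rₚ)/(rₐ + rₚ) = 0.693596, p = a(1 − e²) = 5.36092e+09 · (1 − (0.693596)²) ≈ 2.782e+09 m
(c) a = (rₚ + rₐ)/2 = (1.64261e+09 + 9.07922e+09)/2 ≈ 5.361e+09 m
(d) With a = (rₚ + rₐ)/2 = 5.36092e+09 m, T = 2π √(a³/GM) = 2π √((5.36092e+09)³/2.047e+21) s ≈ 5.451e+04 s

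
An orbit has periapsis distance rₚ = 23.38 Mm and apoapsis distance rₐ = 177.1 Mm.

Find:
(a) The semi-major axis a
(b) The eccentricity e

Convert to SI: rₚ = 23.38 Mm = 2.338e+07 m; rₐ = 177.1 Mm = 1.771e+08 m.
(a) a = (rₚ + rₐ) / 2 = (2.338e+07 + 1.771e+08) / 2 ≈ 1.002e+08 m = 100.2 Mm.
(b) e = (rₐ − rₚ) / (rₐ + rₚ) = (1.771e+08 − 2.338e+07) / (1.771e+08 + 2.338e+07) ≈ 0.7668.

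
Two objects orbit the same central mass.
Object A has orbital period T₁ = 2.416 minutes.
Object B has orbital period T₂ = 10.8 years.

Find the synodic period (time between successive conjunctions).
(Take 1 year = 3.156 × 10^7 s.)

Convert to SI: T₁ = 2.416 minutes = 144.96 s; T₂ = 10.8 years = 3.40848e+08 s.
T_syn = |T₁ · T₂ / (T₁ − T₂)|.
T_syn = |144.96 · 3.40848e+08 / (144.96 − 3.40848e+08)| s ≈ 145 s = 2.416 minutes.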